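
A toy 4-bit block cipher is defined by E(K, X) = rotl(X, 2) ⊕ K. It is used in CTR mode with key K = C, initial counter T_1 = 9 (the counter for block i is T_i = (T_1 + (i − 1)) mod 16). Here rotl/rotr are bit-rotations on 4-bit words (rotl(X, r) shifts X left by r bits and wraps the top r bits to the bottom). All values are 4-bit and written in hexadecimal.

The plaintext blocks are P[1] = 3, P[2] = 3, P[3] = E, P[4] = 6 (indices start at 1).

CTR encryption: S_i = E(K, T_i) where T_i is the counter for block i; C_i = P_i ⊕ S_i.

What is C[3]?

C[3] = C

C[1]: T = 9, S = E(K, T) = A; 3 ⊕ A = 9.
C[2]: T = A, S = E(K, T) = 6; 3 ⊕ 6 = 5.
C[3]: T = B, S = E(K, T) = 2; E ⊕ 2 = C.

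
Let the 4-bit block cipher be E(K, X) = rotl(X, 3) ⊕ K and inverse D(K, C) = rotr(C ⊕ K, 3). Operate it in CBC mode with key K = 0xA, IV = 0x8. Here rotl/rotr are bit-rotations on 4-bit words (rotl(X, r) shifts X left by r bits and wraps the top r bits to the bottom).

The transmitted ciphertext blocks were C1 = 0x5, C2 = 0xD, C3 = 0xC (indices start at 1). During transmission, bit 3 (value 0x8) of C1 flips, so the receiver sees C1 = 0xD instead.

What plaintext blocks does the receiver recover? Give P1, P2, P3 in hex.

CBC decryption: P_i = D(K, C_i) ⊕ C_{i−1}, with C_{0} = IV.
Only C1 changed, to 0xD. In CBC, a change in C_i garbles P_i and flips the same bit in P_{i+1}. Decrypting the received ciphertext:
P1: D(K, 0xD) = 0xE; 0xE ⊕ 0x8 = 0x6.
P2: D(K, 0xD) = 0xE; 0xE ⊕ 0xD = 0x3.
P3: D(K, 0xC) = 0xC; 0xC ⊕ 0xD = 0x1.
Blocks that differ from the original plaintext: P1, P2.

P1 = 0x6, P2 = 0x3, P3 = 0x1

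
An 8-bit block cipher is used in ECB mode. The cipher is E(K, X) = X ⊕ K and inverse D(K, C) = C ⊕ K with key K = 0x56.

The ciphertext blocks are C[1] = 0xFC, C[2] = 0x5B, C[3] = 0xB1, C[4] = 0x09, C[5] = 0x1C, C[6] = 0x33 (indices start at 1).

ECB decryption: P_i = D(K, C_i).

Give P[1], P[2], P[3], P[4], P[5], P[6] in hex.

P[1]: D(K, 0xFC) = 0xAA.
P[2]: D(K, 0x5B) = 0x0D.
P[3]: D(K, 0xB1) = 0xE7.
P[4]: D(K, 0x09) = 0x5F.
P[5]: D(K, 0x1C) = 0x4A.
P[6]: D(K, 0x33) = 0x65.

P[1] = 0xAA, P[2] = 0x0D, P[3] = 0xE7, P[4] = 0x5F, P[5] = 0x4A, P[6] = 0x65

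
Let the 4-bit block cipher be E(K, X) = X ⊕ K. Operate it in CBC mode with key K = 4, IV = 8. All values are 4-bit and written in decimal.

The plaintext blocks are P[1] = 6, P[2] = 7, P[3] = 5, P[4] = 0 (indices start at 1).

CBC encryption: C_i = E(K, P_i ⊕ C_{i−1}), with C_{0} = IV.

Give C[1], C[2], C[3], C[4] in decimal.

C[1] = 10, C[2] = 9, C[3] = 8, C[4] = 12

C[1]: P[1] ⊕ 8 = 14; E(K, 14) = 10.
C[2]: P[2] ⊕ 10 = 13; E(K, 13) = 9.
C[3]: P[3] ⊕ 9 = 12; E(K, 12) = 8.
C[4]: P[4] ⊕ 8 = 8; E(K, 8) = 12.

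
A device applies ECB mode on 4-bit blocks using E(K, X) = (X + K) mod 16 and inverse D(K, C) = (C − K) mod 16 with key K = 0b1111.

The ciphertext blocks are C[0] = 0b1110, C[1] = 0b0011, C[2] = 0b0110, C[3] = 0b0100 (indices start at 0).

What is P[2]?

ECB decryption: P_i = D(K, C_i).
P[2]: D(K, 0b0110) = 0b0111.

P[2] = 0b0111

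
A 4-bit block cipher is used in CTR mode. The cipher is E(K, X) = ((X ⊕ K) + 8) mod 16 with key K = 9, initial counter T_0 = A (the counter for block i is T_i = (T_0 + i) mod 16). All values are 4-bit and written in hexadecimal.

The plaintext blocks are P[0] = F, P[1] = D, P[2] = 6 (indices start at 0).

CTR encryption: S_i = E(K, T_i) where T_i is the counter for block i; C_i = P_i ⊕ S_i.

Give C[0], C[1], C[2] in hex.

C[0]: T = A, S = E(K, T) = B; F ⊕ B = 4.
C[1]: T = B, S = E(K, T) = A; D ⊕ A = 7.
C[2]: T = C, S = E(K, T) = D; 6 ⊕ D = B.

C[0] = 4, C[1] = 7, C[2] = B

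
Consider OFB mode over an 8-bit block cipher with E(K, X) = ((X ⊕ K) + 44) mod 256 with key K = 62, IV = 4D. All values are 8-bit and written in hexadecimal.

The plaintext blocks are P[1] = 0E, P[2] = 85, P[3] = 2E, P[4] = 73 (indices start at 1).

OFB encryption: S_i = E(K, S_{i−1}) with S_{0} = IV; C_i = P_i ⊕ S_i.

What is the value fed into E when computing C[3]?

55

C[1]: S = E(K, 4D) = 73; 0E ⊕ 73 = 7D.
C[2]: S = E(K, 73) = 55; 85 ⊕ 55 = D0.
C[3]: S = E(K, 55) = 7B; 2E ⊕ 7B = 55.
So the input to E for block [3] is 55.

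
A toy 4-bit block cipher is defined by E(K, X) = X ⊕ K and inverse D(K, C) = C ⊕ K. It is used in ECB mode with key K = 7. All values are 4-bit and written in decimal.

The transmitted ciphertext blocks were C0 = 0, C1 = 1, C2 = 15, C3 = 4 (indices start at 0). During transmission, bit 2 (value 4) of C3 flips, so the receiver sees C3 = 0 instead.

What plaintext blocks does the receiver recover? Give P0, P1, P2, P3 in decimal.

P0 = 7, P1 = 6, P2 = 8, P3 = 7

ECB decryption: P_i = D(K, C_i).
Only C3 changed, to 0. In ECB, a change in C_i affects only P_i. Decrypting the received ciphertext:
P0: D(K, 0) = 7.
P1: D(K, 1) = 6.
P2: D(K, 15) = 8.
P3: D(K, 0) = 7.
Blocks that differ from the original plaintext: P3.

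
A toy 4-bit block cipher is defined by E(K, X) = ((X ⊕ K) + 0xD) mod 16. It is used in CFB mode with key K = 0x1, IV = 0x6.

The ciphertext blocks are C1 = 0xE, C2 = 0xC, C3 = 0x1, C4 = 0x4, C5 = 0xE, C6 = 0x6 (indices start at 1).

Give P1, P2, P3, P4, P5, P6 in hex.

CFB decryption: P_i = C_i ⊕ E(K, C_{i−1}), with C_{0} = IV.
P1: E(K, 0x6) = 0x4; 0xE ⊕ 0x4 = 0xA.
P2: E(K, 0xE) = 0xC; 0xC ⊕ 0xC = 0x0.
P3: E(K, 0xC) = 0xA; 0x1 ⊕ 0xA = 0xB.
P4: E(K, 0x1) = 0xD; 0x4 ⊕ 0xD = 0x9.
P5: E(K, 0x4) = 0x2; 0xE ⊕ 0x2 = 0xC.
P6: E(K, 0xE) = 0xC; 0x6 ⊕ 0xC = 0xA.

P1 = 0xA, P2 = 0x0, P3 = 0xB, P4 = 0x9, P5 = 0xC, P6 = 0xA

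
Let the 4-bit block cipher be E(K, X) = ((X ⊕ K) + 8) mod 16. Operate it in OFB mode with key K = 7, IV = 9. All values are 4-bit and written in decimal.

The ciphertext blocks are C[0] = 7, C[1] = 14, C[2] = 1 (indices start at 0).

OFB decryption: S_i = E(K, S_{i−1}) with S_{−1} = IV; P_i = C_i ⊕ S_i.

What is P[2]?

P[2] = 7

P[0]: S = E(K, 9) = 6; 7 ⊕ 6 = 1.
P[1]: S = E(K, 6) = 9; 14 ⊕ 9 = 7.
P[2]: S = E(K, 9) = 6; 1 ⊕ 6 = 7.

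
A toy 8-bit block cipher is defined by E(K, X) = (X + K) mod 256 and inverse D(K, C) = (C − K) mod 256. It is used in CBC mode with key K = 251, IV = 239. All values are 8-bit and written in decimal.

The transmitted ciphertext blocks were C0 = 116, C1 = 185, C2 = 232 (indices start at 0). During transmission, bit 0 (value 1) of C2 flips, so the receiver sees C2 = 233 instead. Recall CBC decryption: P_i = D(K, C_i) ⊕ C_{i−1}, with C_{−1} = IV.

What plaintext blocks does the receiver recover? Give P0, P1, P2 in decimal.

Only C2 changed, to 233. In CBC, a change in C_i garbles P_i and flips the same bit in P_{i+1}. Decrypting the received ciphertext:
P0: D(K, 116) = 121; 121 ⊕ 239 = 150.
P1: D(K, 185) = 190; 190 ⊕ 116 = 202.
P2: D(K, 233) = 238; 238 ⊕ 185 = 87.
Blocks that differ from the original plaintext: P2.

P0 = 150, P1 = 202, P2 = 87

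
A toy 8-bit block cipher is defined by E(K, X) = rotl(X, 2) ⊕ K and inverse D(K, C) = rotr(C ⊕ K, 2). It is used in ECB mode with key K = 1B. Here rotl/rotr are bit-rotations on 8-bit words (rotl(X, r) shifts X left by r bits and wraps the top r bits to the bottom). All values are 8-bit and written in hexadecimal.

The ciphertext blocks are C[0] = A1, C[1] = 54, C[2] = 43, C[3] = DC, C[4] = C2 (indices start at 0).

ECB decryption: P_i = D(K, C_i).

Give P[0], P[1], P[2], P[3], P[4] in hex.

P[0] = AE, P[1] = D3, P[2] = 16, P[3] = F1, P[4] = 76

P[0]: D(K, A1) = AE.
P[1]: D(K, 54) = D3.
P[2]: D(K, 43) = 16.
P[3]: D(K, DC) = F1.
P[4]: D(K, C2) = 76.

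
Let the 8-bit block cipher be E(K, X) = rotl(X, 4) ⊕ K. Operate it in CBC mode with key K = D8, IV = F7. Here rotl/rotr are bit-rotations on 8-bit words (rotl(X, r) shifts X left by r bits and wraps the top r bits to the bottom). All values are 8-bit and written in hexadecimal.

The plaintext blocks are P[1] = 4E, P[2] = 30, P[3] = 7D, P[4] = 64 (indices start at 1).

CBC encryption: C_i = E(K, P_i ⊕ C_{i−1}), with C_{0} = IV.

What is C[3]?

C[1]: P[1] ⊕ F7 = B9; E(K, B9) = 43.
C[2]: P[2] ⊕ 43 = 73; E(K, 73) = EF.
C[3]: P[3] ⊕ EF = 92; E(K, 92) = F1.

C[3] = F1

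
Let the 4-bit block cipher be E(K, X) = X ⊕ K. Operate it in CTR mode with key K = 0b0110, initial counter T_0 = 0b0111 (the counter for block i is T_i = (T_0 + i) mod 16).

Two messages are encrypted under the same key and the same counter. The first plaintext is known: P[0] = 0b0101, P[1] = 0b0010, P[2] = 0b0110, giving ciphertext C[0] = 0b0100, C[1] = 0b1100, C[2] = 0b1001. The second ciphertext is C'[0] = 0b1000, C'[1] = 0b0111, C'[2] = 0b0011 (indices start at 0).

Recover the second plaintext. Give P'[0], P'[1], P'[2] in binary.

P'[0] = 0b1001, P'[1] = 0b1001, P'[2] = 0b1100

In CTR with a reused counter, both messages share the same keystream S_i, so C_i ⊕ C'_i = P_i ⊕ P'_i and thus P'_i = P_i ⊕ C_i ⊕ C'_i.
P'[0]: 0b0101 ⊕ 0b0100 ⊕ 0b1000 = 0b1001.
P'[1]: 0b0010 ⊕ 0b1100 ⊕ 0b0111 = 0b1001.
P'[2]: 0b0110 ⊕ 0b1001 ⊕ 0b0011 = 0b1100.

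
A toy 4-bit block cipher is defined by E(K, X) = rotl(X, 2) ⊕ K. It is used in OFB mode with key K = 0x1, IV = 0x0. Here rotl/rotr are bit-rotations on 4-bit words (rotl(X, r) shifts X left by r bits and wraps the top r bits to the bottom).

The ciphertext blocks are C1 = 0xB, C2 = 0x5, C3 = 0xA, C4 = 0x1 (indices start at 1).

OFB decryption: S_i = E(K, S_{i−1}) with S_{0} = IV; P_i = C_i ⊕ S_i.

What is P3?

P1: S = E(K, 0x0) = 0x1; 0xB ⊕ 0x1 = 0xA.
P2: S = E(K, 0x1) = 0x5; 0x5 ⊕ 0x5 = 0x0.
P3: S = E(K, 0x5) = 0x4; 0xA ⊕ 0x4 = 0xE.

P3 = 0xE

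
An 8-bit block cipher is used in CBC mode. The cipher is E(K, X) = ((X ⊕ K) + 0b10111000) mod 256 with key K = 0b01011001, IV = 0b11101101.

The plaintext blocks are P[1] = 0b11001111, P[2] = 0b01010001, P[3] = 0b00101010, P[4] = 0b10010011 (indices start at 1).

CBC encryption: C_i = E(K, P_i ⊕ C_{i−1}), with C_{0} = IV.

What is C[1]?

C[1] = 0b00110011

C[1]: P[1] ⊕ 0b11101101 = 0b00100010; E(K, 0b00100010) = 0b00110011.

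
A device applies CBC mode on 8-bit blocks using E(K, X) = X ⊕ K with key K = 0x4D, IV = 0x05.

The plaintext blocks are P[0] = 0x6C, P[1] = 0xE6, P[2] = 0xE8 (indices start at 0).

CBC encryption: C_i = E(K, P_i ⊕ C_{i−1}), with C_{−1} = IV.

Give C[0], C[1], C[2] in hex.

C[0] = 0x24, C[1] = 0x8F, C[2] = 0x2A

C[0]: P[0] ⊕ 0x05 = 0x69; E(K, 0x69) = 0x24.
C[1]: P[1] ⊕ 0x24 = 0xC2; E(K, 0xC2) = 0x8F.
C[2]: P[2] ⊕ 0x8F = 0x67; E(K, 0x67) = 0x2A.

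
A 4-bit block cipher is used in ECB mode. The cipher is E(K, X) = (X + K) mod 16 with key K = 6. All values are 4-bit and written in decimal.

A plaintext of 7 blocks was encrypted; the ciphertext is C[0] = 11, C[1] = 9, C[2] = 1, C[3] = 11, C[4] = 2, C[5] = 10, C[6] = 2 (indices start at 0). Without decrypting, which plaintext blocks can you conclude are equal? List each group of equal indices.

ECB encrypts each block independently with the same key, so equal ciphertext blocks imply equal plaintext blocks.
C[0] = C[3] = 11, so P[0] = P[3].
C[4] = C[6] = 2, so P[4] = P[6].

P[0] = P[3]; P[4] = P[6]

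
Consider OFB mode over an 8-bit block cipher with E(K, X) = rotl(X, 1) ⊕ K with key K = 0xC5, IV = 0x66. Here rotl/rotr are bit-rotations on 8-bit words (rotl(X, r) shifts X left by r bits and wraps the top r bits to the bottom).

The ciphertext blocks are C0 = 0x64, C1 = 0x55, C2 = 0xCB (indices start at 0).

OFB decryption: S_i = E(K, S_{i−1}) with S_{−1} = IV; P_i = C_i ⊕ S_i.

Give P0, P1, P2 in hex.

P0: S = E(K, 0x66) = 0x09; 0x64 ⊕ 0x09 = 0x6D.
P1: S = E(K, 0x09) = 0xD7; 0x55 ⊕ 0xD7 = 0x82.
P2: S = E(K, 0xD7) = 0x6A; 0xCB ⊕ 0x6A = 0xA1.

P0 = 0x6D, P1 = 0x82, P2 = 0xA1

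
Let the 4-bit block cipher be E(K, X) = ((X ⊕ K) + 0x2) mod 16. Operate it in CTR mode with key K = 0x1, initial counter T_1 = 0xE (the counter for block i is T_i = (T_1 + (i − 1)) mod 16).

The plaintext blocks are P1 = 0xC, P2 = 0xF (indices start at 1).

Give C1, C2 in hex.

C1 = 0xD, C2 = 0xF

CTR encryption: S_i = E(K, T_i) where T_i is the counter for block i; C_i = P_i ⊕ S_i.
C1: T = 0xE, S = E(K, T) = 0x1; 0xC ⊕ 0x1 = 0xD.
C2: T = 0xF, S = E(K, T) = 0x0; 0xF ⊕ 0x0 = 0xF.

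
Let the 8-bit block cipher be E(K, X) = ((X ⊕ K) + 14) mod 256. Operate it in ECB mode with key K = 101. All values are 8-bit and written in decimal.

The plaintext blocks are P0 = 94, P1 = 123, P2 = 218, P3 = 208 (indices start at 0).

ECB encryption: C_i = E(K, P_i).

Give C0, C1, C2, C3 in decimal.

C0: E(K, 94) = 73.
C1: E(K, 123) = 44.
C2: E(K, 218) = 205.
C3: E(K, 208) = 195.

C0 = 73, C1 = 44, C2 = 205, C3 = 195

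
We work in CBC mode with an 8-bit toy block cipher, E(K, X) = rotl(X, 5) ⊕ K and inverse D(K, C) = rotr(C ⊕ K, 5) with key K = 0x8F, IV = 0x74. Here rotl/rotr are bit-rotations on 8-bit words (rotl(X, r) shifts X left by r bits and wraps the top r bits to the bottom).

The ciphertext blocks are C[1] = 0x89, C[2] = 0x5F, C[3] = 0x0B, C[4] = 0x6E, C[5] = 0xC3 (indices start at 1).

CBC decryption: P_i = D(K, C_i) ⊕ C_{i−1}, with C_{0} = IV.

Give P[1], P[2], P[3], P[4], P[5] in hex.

P[1] = 0x44, P[2] = 0x0F, P[3] = 0x7B, P[4] = 0x04, P[5] = 0x0C

P[1]: D(K, 0x89) = 0x30; 0x30 ⊕ 0x74 = 0x44.
P[2]: D(K, 0x5F) = 0x86; 0x86 ⊕ 0x89 = 0x0F.
P[3]: D(K, 0x0B) = 0x24; 0x24 ⊕ 0x5F = 0x7B.
P[4]: D(K, 0x6E) = 0x0F; 0x0F ⊕ 0x0B = 0x04.
P[5]: D(K, 0xC3) = 0x62; 0x62 ⊕ 0x6E = 0x0C.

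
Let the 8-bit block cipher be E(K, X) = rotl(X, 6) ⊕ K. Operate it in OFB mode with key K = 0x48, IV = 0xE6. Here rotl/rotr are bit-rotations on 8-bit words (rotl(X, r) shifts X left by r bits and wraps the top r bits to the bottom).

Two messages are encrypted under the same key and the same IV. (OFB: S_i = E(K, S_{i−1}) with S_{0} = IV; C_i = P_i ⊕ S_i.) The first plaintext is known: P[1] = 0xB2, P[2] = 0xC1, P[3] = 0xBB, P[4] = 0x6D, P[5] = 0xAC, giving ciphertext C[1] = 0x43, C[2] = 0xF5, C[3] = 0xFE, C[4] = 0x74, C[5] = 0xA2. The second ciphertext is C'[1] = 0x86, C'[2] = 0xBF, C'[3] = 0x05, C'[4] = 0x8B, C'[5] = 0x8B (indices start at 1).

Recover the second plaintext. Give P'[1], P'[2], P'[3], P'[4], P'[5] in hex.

P'[1] = 0x77, P'[2] = 0x8B, P'[3] = 0x40, P'[4] = 0x92, P'[5] = 0x85

In OFB with a reused IV, both messages share the same keystream S_i, so C_i ⊕ C'_i = P_i ⊕ P'_i and thus P'_i = P_i ⊕ C_i ⊕ C'_i.
P'[1]: 0xB2 ⊕ 0x43 ⊕ 0x86 = 0x77.
P'[2]: 0xC1 ⊕ 0xF5 ⊕ 0xBF = 0x8B.
P'[3]: 0xBB ⊕ 0xFE ⊕ 0x05 = 0x40.
P'[4]: 0x6D ⊕ 0x74 ⊕ 0x8B = 0x92.
P'[5]: 0xAC ⊕ 0xA2 ⊕ 0x8B = 0x85.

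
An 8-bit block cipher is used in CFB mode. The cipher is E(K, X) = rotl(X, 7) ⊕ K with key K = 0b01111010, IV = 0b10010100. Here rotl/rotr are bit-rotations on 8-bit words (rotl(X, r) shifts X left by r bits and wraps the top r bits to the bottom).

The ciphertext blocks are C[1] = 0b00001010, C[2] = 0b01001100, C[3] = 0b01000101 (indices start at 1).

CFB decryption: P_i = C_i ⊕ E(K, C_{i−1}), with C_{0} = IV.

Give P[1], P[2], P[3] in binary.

P[1]: E(K, 0b10010100) = 0b00110000; 0b00001010 ⊕ 0b00110000 = 0b00111010.
P[2]: E(K, 0b00001010) = 0b01111111; 0b01001100 ⊕ 0b01111111 = 0b00110011.
P[3]: E(K, 0b01001100) = 0b01011100; 0b01000101 ⊕ 0b01011100 = 0b00011001.

P[1] = 0b00111010, P[2] = 0b00110011, P[3] = 0b00011001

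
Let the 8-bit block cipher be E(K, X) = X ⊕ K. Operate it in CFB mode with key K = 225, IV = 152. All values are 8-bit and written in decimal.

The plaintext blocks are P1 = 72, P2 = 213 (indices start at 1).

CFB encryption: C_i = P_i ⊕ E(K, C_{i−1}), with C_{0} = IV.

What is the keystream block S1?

C1: E(K, 152) = 121; 72 ⊕ 121 = 49.
So S1 = 121.

121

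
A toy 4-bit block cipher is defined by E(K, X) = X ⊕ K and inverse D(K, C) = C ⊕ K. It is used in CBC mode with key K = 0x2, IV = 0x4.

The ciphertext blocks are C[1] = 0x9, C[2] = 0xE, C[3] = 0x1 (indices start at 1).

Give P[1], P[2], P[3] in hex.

P[1] = 0xF, P[2] = 0x5, P[3] = 0xD

CBC decryption: P_i = D(K, C_i) ⊕ C_{i−1}, with C_{0} = IV.
P[1]: D(K, 0x9) = 0xB; 0xB ⊕ 0x4 = 0xF.
P[2]: D(K, 0xE) = 0xC; 0xC ⊕ 0x9 = 0x5.
P[3]: D(K, 0x1) = 0x3; 0x3 ⊕ 0xE = 0xD.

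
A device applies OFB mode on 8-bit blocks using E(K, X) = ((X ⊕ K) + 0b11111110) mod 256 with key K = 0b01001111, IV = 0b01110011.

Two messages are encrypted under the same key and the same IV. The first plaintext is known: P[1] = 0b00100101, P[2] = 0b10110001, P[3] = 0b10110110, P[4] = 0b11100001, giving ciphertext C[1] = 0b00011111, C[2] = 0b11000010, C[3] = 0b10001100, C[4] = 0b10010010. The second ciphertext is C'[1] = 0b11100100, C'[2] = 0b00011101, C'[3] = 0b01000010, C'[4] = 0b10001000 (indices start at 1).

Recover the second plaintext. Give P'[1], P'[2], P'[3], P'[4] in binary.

In OFB with a reused IV, both messages share the same keystream S_i, so C_i ⊕ C'_i = P_i ⊕ P'_i and thus P'_i = P_i ⊕ C_i ⊕ C'_i.
P'[1]: 0b00100101 ⊕ 0b00011111 ⊕ 0b11100100 = 0b11011110.
P'[2]: 0b10110001 ⊕ 0b11000010 ⊕ 0b00011101 = 0b01101110.
P'[3]: 0b10110110 ⊕ 0b10001100 ⊕ 0b01000010 = 0b01111000.
P'[4]: 0b11100001 ⊕ 0b10010010 ⊕ 0b10001000 = 0b11111011.

P'[1] = 0b11011110, P'[2] = 0b01101110, P'[3] = 0b01111000, P'[4] = 0b11111011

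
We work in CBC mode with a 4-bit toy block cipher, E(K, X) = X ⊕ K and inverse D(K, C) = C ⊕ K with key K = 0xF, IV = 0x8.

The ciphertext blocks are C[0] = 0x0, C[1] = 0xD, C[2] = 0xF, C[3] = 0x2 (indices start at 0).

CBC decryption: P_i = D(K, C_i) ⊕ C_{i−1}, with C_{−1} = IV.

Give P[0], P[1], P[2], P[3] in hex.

P[0]: D(K, 0x0) = 0xF; 0xF ⊕ 0x8 = 0x7.
P[1]: D(K, 0xD) = 0x2; 0x2 ⊕ 0x0 = 0x2.
P[2]: D(K, 0xF) = 0x0; 0x0 ⊕ 0xD = 0xD.
P[3]: D(K, 0x2) = 0xD; 0xD ⊕ 0xF = 0x2.

P[0] = 0x7, P[1] = 0x2, P[2] = 0xD, P[3] = 0x2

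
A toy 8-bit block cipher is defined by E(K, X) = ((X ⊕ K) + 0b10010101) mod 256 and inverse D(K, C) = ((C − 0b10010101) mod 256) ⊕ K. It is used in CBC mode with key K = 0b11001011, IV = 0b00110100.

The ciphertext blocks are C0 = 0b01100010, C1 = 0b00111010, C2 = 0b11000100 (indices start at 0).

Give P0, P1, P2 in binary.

CBC decryption: P_i = D(K, C_i) ⊕ C_{i−1}, with C_{−1} = IV.
P0: D(K, 0b01100010) = 0b00000110; 0b00000110 ⊕ 0b00110100 = 0b00110010.
P1: D(K, 0b00111010) = 0b01101110; 0b01101110 ⊕ 0b01100010 = 0b00001100.
P2: D(K, 0b11000100) = 0b11100100; 0b11100100 ⊕ 0b00111010 = 0b11011110.

P0 = 0b00110010, P1 = 0b00001100, P2 = 0b11011110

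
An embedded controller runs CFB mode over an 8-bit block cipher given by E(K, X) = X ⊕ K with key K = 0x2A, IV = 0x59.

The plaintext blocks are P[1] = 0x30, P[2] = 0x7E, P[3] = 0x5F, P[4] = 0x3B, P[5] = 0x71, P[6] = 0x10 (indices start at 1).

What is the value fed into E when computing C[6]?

CFB encryption: C_i = P_i ⊕ E(K, C_{i−1}), with C_{0} = IV.
C[1]: E(K, 0x59) = 0x73; 0x30 ⊕ 0x73 = 0x43.
C[2]: E(K, 0x43) = 0x69; 0x7E ⊕ 0x69 = 0x17.
C[3]: E(K, 0x17) = 0x3D; 0x5F ⊕ 0x3D = 0x62.
C[4]: E(K, 0x62) = 0x48; 0x3B ⊕ 0x48 = 0x73.
C[5]: E(K, 0x73) = 0x59; 0x71 ⊕ 0x59 = 0x28.
C[6]: E(K, 0x28) = 0x02; 0x10 ⊕ 0x02 = 0x12.
So the input to E for block [6] is 0x28.

0x28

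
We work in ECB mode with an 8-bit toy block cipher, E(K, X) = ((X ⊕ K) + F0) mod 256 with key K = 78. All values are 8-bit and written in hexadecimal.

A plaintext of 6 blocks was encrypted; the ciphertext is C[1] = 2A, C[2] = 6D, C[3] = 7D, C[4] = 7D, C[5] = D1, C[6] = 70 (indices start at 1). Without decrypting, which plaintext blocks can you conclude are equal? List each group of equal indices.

P[3] = P[4]

ECB encrypts each block independently with the same key, so equal ciphertext blocks imply equal plaintext blocks.
C[3] = C[4] = 7D, so P[3] = P[4].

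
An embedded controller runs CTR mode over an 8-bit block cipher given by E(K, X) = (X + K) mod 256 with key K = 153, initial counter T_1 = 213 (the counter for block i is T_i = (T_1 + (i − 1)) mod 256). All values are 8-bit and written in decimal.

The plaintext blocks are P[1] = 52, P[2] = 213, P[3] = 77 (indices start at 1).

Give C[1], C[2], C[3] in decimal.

C[1] = 90, C[2] = 186, C[3] = 61

CTR encryption: S_i = E(K, T_i) where T_i is the counter for block i; C_i = P_i ⊕ S_i.
C[1]: T = 213, S = E(K, T) = 110; 52 ⊕ 110 = 90.
C[2]: T = 214, S = E(K, T) = 111; 213 ⊕ 111 = 186.
C[3]: T = 215, S = E(K, T) = 112; 77 ⊕ 112 = 61.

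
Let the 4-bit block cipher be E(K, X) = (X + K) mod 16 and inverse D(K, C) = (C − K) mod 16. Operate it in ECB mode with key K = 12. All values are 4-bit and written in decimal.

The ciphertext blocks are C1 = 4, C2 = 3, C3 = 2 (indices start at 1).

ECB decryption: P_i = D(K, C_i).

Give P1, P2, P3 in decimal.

P1 = 8, P2 = 7, P3 = 6

P1: D(K, 4) = 8.
P2: D(K, 3) = 7.
P3: D(K, 2) = 6.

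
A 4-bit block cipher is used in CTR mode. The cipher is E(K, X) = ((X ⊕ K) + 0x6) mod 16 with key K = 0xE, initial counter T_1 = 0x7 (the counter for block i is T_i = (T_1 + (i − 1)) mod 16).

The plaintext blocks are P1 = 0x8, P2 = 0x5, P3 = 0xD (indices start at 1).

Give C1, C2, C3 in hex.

C1 = 0x7, C2 = 0x9, C3 = 0x0

CTR encryption: S_i = E(K, T_i) where T_i is the counter for block i; C_i = P_i ⊕ S_i.
C1: T = 0x7, S = E(K, T) = 0xF; 0x8 ⊕ 0xF = 0x7.
C2: T = 0x8, S = E(K, T) = 0xC; 0x5 ⊕ 0xC = 0x9.
C3: T = 0x9, S = E(K, T) = 0xD; 0xD ⊕ 0xD = 0x0.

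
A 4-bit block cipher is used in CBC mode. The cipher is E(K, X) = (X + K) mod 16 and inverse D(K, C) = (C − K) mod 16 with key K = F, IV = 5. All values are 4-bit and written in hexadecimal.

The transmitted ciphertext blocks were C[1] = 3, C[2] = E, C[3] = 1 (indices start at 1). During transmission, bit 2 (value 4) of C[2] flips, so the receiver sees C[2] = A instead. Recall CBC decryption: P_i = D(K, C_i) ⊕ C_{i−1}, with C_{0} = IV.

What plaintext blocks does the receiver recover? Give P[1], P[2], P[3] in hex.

P[1] = 1, P[2] = 8, P[3] = 8

Only C[2] changed, to A. In CBC, a change in C_i garbles P_i and flips the same bit in P_{i+1}. Decrypting the received ciphertext:
P[1]: D(K, 3) = 4; 4 ⊕ 5 = 1.
P[2]: D(K, A) = B; B ⊕ 3 = 8.
P[3]: D(K, 1) = 2; 2 ⊕ A = 8.
Blocks that differ from the original plaintext: P[2], P[3].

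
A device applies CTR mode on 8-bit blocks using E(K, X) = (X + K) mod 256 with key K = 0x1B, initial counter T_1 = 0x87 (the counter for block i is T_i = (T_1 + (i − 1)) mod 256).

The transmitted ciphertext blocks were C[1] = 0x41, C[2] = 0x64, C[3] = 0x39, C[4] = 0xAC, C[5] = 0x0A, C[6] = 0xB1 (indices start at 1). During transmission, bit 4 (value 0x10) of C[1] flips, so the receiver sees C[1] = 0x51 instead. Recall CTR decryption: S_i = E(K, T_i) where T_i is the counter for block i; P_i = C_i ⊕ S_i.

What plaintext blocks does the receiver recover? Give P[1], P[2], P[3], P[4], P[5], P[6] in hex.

P[1] = 0xF3, P[2] = 0xC7, P[3] = 0x9D, P[4] = 0x09, P[5] = 0xAC, P[6] = 0x16

Only C[1] changed, to 0x51. In CTR, a change in C_i flips the same bit in P_i only; the keystream is unaffected. Decrypting the received ciphertext:
P[1]: T = 0x87, S = E(K, T) = 0xA2; 0x51 ⊕ 0xA2 = 0xF3.
P[2]: T = 0x88, S = E(K, T) = 0xA3; 0x64 ⊕ 0xA3 = 0xC7.
P[3]: T = 0x89, S = E(K, T) = 0xA4; 0x39 ⊕ 0xA4 = 0x9D.
P[4]: T = 0x8A, S = E(K, T) = 0xA5; 0xAC ⊕ 0xA5 = 0x09.
P[5]: T = 0x8B, S = E(K, T) = 0xA6; 0x0A ⊕ 0xA6 = 0xAC.
P[6]: T = 0x8C, S = E(K, T) = 0xA7; 0xB1 ⊕ 0xA7 = 0x16.
Blocks that differ from the original plaintext: P[1].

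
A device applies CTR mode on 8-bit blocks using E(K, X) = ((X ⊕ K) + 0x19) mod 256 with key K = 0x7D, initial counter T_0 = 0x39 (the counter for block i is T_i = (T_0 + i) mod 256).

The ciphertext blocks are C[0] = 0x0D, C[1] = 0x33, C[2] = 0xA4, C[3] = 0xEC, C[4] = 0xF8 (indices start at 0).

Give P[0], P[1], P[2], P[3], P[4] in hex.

P[0] = 0x50, P[1] = 0x53, P[2] = 0xFB, P[3] = 0xB6, P[4] = 0xA1

CTR decryption: S_i = E(K, T_i) where T_i is the counter for block i; P_i = C_i ⊕ S_i.
P[0]: T = 0x39, S = E(K, T) = 0x5D; 0x0D ⊕ 0x5D = 0x50.
P[1]: T = 0x3A, S = E(K, T) = 0x60; 0x33 ⊕ 0x60 = 0x53.
P[2]: T = 0x3B, S = E(K, T) = 0x5F; 0xA4 ⊕ 0x5F = 0xFB.
P[3]: T = 0x3C, S = E(K, T) = 0x5A; 0xEC ⊕ 0x5A = 0xB6.
P[4]: T = 0x3D, S = E(K, T) = 0x59; 0xF8 ⊕ 0x59 = 0xA1.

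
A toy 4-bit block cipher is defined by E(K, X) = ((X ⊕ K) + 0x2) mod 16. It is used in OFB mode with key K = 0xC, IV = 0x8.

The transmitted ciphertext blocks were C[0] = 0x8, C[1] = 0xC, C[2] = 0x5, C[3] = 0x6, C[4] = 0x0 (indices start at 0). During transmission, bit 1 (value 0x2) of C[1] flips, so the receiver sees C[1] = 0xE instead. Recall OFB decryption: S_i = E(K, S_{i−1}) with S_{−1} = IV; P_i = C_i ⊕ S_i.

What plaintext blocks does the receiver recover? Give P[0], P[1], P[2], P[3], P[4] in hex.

Only C[1] changed, to 0xE. In OFB, a change in C_i flips the same bit in P_i only; the keystream is unaffected. Decrypting the received ciphertext:
P[0]: S = E(K, 0x8) = 0x6; 0x8 ⊕ 0x6 = 0xE.
P[1]: S = E(K, 0x6) = 0xC; 0xE ⊕ 0xC = 0x2.
P[2]: S = E(K, 0xC) = 0x2; 0x5 ⊕ 0x2 = 0x7.
P[3]: S = E(K, 0x2) = 0x0; 0x6 ⊕ 0x0 = 0x6.
P[4]: S = E(K, 0x0) = 0xE; 0x0 ⊕ 0xE = 0xE.
Blocks that differ from the original plaintext: P[1].

P[0] = 0xE, P[1] = 0x2, P[2] = 0x7, P[3] = 0x6, P[4] = 0xE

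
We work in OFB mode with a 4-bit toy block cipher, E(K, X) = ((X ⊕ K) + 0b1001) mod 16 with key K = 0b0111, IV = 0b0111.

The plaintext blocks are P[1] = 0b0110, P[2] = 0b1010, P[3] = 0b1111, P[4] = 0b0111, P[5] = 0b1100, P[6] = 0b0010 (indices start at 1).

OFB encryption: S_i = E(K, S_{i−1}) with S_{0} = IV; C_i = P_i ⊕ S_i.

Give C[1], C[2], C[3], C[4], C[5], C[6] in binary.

C[1]: S = E(K, 0b0111) = 0b1001; 0b0110 ⊕ 0b1001 = 0b1111.
C[2]: S = E(K, 0b1001) = 0b0111; 0b1010 ⊕ 0b0111 = 0b1101.
C[3]: S = E(K, 0b0111) = 0b1001; 0b1111 ⊕ 0b1001 = 0b0110.
C[4]: S = E(K, 0b1001) = 0b0111; 0b0111 ⊕ 0b0111 = 0b0000.
C[5]: S = E(K, 0b0111) = 0b1001; 0b1100 ⊕ 0b1001 = 0b0101.
C[6]: S = E(K, 0b1001) = 0b0111; 0b0010 ⊕ 0b0111 = 0b0101.

C[1] = 0b1111, C[2] = 0b1101, C[3] = 0b0110, C[4] = 0b0000, C[5] = 0b0101, C[6] = 0b0101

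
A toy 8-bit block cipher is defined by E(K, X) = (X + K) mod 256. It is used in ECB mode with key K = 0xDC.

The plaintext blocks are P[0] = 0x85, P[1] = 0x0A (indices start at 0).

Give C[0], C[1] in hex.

ECB encryption: C_i = E(K, P_i).
C[0]: E(K, 0x85) = 0x61.
C[1]: E(K, 0x0A) = 0xE6.

C[0] = 0x61, C[1] = 0xE6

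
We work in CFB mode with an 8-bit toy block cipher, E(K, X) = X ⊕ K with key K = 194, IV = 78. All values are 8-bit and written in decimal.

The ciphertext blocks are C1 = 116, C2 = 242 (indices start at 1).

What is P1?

CFB decryption: P_i = C_i ⊕ E(K, C_{i−1}), with C_{0} = IV.
P1: E(K, 78) = 140; 116 ⊕ 140 = 248.

P1 = 248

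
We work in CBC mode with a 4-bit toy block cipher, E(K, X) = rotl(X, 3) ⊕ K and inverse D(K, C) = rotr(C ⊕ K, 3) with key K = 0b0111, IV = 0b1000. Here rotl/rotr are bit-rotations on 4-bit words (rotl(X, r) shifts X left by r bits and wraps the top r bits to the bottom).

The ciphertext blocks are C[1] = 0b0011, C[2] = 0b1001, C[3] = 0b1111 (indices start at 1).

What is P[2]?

P[2] = 0b1110

CBC decryption: P_i = D(K, C_i) ⊕ C_{i−1}, with C_{0} = IV.
P[2]: D(K, 0b1001) = 0b1101; 0b1101 ⊕ 0b0011 = 0b1110.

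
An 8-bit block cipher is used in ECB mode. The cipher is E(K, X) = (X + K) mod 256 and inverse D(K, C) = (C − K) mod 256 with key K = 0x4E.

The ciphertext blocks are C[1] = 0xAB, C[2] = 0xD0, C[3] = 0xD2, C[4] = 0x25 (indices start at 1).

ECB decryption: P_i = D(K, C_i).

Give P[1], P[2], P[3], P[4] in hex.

P[1] = 0x5D, P[2] = 0x82, P[3] = 0x84, P[4] = 0xD7

P[1]: D(K, 0xAB) = 0x5D.
P[2]: D(K, 0xD0) = 0x82.
P[3]: D(K, 0xD2) = 0x84.
P[4]: D(K, 0x25) = 0xD7.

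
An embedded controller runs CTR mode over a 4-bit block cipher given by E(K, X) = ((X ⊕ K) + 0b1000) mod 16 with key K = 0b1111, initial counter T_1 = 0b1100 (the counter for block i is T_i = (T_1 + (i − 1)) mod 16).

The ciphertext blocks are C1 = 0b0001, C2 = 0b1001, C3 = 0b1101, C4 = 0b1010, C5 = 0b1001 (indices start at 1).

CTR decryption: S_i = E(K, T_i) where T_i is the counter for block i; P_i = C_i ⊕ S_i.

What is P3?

P3 = 0b0100

P3: T = 0b1110, S = E(K, T) = 0b1001; 0b1101 ⊕ 0b1001 = 0b0100.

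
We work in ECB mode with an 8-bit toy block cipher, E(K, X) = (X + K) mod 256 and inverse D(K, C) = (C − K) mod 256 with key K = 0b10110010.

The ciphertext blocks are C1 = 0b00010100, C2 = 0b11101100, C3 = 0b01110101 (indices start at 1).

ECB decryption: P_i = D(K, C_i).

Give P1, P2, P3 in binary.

P1: D(K, 0b00010100) = 0b01100010.
P2: D(K, 0b11101100) = 0b00111010.
P3: D(K, 0b01110101) = 0b11000011.

P1 = 0b01100010, P2 = 0b00111010, P3 = 0b11000011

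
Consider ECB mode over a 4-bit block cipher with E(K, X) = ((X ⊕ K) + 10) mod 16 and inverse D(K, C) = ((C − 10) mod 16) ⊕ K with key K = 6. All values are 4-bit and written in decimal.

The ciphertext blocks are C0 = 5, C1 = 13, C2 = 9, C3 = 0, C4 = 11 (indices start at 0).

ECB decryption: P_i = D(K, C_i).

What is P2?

P2: D(K, 9) = 9.

P2 = 9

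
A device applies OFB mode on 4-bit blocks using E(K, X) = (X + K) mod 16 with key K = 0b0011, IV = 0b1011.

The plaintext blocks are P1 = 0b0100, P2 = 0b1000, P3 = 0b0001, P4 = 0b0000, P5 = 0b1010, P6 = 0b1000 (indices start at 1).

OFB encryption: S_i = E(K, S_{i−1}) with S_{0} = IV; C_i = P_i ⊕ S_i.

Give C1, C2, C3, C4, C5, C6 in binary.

C1 = 0b1010, C2 = 0b1001, C3 = 0b0101, C4 = 0b0111, C5 = 0b0000, C6 = 0b0101

C1: S = E(K, 0b1011) = 0b1110; 0b0100 ⊕ 0b1110 = 0b1010.
C2: S = E(K, 0b1110) = 0b0001; 0b1000 ⊕ 0b0001 = 0b1001.
C3: S = E(K, 0b0001) = 0b0100; 0b0001 ⊕ 0b0100 = 0b0101.
C4: S = E(K, 0b0100) = 0b0111; 0b0000 ⊕ 0b0111 = 0b0111.
C5: S = E(K, 0b0111) = 0b1010; 0b1010 ⊕ 0b1010 = 0b0000.
C6: S = E(K, 0b1010) = 0b1101; 0b1000 ⊕ 0b1101 = 0b0101.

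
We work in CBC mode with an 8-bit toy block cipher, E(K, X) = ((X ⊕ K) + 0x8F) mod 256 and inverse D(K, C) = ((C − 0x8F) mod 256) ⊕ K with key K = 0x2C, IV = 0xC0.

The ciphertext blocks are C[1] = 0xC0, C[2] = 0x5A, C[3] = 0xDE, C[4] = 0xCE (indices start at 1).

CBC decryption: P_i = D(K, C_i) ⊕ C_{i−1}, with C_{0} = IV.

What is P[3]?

P[3]: D(K, 0xDE) = 0x63; 0x63 ⊕ 0x5A = 0x39.

P[3] = 0x39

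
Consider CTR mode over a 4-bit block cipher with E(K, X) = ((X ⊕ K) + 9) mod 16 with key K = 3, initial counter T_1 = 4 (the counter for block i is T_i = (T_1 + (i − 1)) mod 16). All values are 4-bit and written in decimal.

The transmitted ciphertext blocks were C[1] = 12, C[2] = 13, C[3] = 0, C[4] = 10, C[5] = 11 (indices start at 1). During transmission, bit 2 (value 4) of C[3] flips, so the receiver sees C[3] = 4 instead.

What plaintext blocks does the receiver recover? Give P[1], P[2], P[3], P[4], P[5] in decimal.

P[1] = 12, P[2] = 2, P[3] = 10, P[4] = 7, P[5] = 15

CTR decryption: S_i = E(K, T_i) where T_i is the counter for block i; P_i = C_i ⊕ S_i.
Only C[3] changed, to 4. In CTR, a change in C_i flips the same bit in P_i only; the keystream is unaffected. Decrypting the received ciphertext:
P[1]: T = 4, S = E(K, T) = 0; 12 ⊕ 0 = 12.
P[2]: T = 5, S = E(K, T) = 15; 13 ⊕ 15 = 2.
P[3]: T = 6, S = E(K, T) = 14; 4 ⊕ 14 = 10.
P[4]: T = 7, S = E(K, T) = 13; 10 ⊕ 13 = 7.
P[5]: T = 8, S = E(K, T) = 4; 11 ⊕ 4 = 15.
Blocks that differ from the original plaintext: P[3].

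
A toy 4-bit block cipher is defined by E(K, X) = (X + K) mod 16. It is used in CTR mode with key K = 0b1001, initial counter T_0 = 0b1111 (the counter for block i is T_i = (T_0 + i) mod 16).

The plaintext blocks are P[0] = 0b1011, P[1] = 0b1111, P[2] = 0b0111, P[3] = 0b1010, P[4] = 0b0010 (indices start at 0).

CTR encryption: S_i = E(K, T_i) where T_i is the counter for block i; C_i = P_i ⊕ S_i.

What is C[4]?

C[0]: T = 0b1111, S = E(K, T) = 0b1000; 0b1011 ⊕ 0b1000 = 0b0011.
C[1]: T = 0b0000, S = E(K, T) = 0b1001; 0b1111 ⊕ 0b1001 = 0b0110.
C[2]: T = 0b0001, S = E(K, T) = 0b1010; 0b0111 ⊕ 0b1010 = 0b1101.
C[3]: T = 0b0010, S = E(K, T) = 0b1011; 0b1010 ⊕ 0b1011 = 0b0001.
C[4]: T = 0b0011, S = E(K, T) = 0b1100; 0b0010 ⊕ 0b1100 = 0b1110.

C[4] = 0b1110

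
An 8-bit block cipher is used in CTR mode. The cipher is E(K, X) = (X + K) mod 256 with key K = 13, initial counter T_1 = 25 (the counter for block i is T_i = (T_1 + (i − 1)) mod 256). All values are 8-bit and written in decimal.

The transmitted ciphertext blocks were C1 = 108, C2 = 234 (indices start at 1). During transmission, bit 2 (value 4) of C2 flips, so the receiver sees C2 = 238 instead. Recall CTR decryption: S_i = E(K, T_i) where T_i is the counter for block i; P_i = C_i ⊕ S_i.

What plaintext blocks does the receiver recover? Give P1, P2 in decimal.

P1 = 74, P2 = 201

Only C2 changed, to 238. In CTR, a change in C_i flips the same bit in P_i only; the keystream is unaffected. Decrypting the received ciphertext:
P1: T = 25, S = E(K, T) = 38; 108 ⊕ 38 = 74.
P2: T = 26, S = E(K, T) = 39; 238 ⊕ 39 = 201.
Blocks that differ from the original plaintext: P2.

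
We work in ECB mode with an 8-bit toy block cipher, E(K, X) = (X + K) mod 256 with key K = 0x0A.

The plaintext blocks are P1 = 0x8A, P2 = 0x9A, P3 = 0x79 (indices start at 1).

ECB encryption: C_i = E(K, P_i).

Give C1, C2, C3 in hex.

C1: E(K, 0x8A) = 0x94.
C2: E(K, 0x9A) = 0xA4.
C3: E(K, 0x79) = 0x83.

C1 = 0x94, C2 = 0xA4, C3 = 0x83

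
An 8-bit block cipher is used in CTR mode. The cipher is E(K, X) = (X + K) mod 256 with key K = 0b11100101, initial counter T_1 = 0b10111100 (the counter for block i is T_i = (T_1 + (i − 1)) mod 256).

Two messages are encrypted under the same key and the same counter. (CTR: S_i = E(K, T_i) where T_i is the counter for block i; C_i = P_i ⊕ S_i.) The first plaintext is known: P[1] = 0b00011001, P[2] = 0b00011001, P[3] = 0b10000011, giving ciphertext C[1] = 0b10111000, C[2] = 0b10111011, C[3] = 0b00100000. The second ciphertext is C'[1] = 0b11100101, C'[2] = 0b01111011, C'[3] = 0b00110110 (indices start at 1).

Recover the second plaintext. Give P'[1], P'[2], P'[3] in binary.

P'[1] = 0b01000100, P'[2] = 0b11011001, P'[3] = 0b10010101

In CTR with a reused counter, both messages share the same keystream S_i, so C_i ⊕ C'_i = P_i ⊕ P'_i and thus P'_i = P_i ⊕ C_i ⊕ C'_i.
P'[1]: 0b00011001 ⊕ 0b10111000 ⊕ 0b11100101 = 0b01000100.
P'[2]: 0b00011001 ⊕ 0b10111011 ⊕ 0b01111011 = 0b11011001.
P'[3]: 0b10000011 ⊕ 0b00100000 ⊕ 0b00110110 = 0b10010101.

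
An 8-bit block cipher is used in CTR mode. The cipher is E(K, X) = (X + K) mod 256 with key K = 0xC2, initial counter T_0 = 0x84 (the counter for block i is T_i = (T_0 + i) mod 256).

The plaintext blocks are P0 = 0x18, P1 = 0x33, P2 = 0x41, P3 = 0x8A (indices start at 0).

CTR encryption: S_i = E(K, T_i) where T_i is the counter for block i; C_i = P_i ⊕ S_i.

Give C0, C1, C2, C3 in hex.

C0: T = 0x84, S = E(K, T) = 0x46; 0x18 ⊕ 0x46 = 0x5E.
C1: T = 0x85, S = E(K, T) = 0x47; 0x33 ⊕ 0x47 = 0x74.
C2: T = 0x86, S = E(K, T) = 0x48; 0x41 ⊕ 0x48 = 0x09.
C3: T = 0x87, S = E(K, T) = 0x49; 0x8A ⊕ 0x49 = 0xC3.

C0 = 0x5E, C1 = 0x74, C2 = 0x09, C3 = 0xC3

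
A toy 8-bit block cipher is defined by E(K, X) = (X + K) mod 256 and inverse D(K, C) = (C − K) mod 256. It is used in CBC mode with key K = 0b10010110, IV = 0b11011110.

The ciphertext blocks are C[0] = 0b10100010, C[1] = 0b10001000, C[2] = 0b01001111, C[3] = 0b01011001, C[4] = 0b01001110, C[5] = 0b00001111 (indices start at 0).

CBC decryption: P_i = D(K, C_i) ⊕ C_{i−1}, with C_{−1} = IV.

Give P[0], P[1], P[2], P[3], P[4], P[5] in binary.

P[0]: D(K, 0b10100010) = 0b00001100; 0b00001100 ⊕ 0b11011110 = 0b11010010.
P[1]: D(K, 0b10001000) = 0b11110010; 0b11110010 ⊕ 0b10100010 = 0b01010000.
P[2]: D(K, 0b01001111) = 0b10111001; 0b10111001 ⊕ 0b10001000 = 0b00110001.
P[3]: D(K, 0b01011001) = 0b11000011; 0b11000011 ⊕ 0b01001111 = 0b10001100.
P[4]: D(K, 0b01001110) = 0b10111000; 0b10111000 ⊕ 0b01011001 = 0b11100001.
P[5]: D(K, 0b00001111) = 0b01111001; 0b01111001 ⊕ 0b01001110 = 0b00110111.

P[0] = 0b11010010, P[1] = 0b01010000, P[2] = 0b00110001, P[3] = 0b10001100, P[4] = 0b11100001, P[5] = 0b00110111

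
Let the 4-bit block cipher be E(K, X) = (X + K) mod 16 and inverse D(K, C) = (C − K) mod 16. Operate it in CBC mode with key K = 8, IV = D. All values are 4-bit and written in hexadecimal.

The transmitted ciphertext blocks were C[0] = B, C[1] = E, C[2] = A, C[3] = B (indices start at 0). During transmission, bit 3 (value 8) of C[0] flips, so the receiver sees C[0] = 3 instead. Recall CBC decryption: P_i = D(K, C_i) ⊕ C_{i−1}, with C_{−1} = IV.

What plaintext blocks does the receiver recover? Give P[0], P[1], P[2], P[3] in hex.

P[0] = 6, P[1] = 5, P[2] = C, P[3] = 9

Only C[0] changed, to 3. In CBC, a change in C_i garbles P_i and flips the same bit in P_{i+1}. Decrypting the received ciphertext:
P[0]: D(K, 3) = B; B ⊕ D = 6.
P[1]: D(K, E) = 6; 6 ⊕ 3 = 5.
P[2]: D(K, A) = 2; 2 ⊕ E = C.
P[3]: D(K, B) = 3; 3 ⊕ A = 9.
Blocks that differ from the original plaintext: P[0], P[1].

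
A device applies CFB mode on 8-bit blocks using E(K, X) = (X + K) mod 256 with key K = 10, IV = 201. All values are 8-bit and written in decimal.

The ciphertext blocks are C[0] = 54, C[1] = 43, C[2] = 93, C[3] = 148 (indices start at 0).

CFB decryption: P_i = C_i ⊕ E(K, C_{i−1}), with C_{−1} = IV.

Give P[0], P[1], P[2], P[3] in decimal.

P[0] = 229, P[1] = 107, P[2] = 104, P[3] = 243

P[0]: E(K, 201) = 211; 54 ⊕ 211 = 229.
P[1]: E(K, 54) = 64; 43 ⊕ 64 = 107.
P[2]: E(K, 43) = 53; 93 ⊕ 53 = 104.
P[3]: E(K, 93) = 103; 148 ⊕ 103 = 243.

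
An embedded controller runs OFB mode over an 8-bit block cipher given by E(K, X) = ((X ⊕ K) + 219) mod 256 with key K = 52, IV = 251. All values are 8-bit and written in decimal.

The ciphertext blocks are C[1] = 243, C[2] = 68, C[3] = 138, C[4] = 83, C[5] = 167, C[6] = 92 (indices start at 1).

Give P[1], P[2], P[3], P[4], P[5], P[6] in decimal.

P[1] = 89, P[2] = 61, P[3] = 162, P[4] = 164, P[5] = 57, P[6] = 217

OFB decryption: S_i = E(K, S_{i−1}) with S_{0} = IV; P_i = C_i ⊕ S_i.
P[1]: S = E(K, 251) = 170; 243 ⊕ 170 = 89.
P[2]: S = E(K, 170) = 121; 68 ⊕ 121 = 61.
P[3]: S = E(K, 121) = 40; 138 ⊕ 40 = 162.
P[4]: S = E(K, 40) = 247; 83 ⊕ 247 = 164.
P[5]: S = E(K, 247) = 158; 167 ⊕ 158 = 57.
P[6]: S = E(K, 158) = 133; 92 ⊕ 133 = 217.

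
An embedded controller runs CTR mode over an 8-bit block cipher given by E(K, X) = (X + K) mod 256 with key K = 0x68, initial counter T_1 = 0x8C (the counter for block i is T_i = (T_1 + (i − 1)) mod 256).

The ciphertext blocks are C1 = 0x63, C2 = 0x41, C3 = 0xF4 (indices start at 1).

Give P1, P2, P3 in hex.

P1 = 0x97, P2 = 0xB4, P3 = 0x02

CTR decryption: S_i = E(K, T_i) where T_i is the counter for block i; P_i = C_i ⊕ S_i.
P1: T = 0x8C, S = E(K, T) = 0xF4; 0x63 ⊕ 0xF4 = 0x97.
P2: T = 0x8D, S = E(K, T) = 0xF5; 0x41 ⊕ 0xF5 = 0xB4.
P3: T = 0x8E, S = E(K, T) = 0xF6; 0xF4 ⊕ 0xF6 = 0x02.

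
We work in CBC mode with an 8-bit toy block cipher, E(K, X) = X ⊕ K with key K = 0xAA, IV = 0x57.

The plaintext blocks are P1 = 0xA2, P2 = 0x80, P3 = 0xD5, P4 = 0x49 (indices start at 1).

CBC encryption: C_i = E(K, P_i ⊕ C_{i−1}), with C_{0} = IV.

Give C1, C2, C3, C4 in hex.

C1 = 0x5F, C2 = 0x75, C3 = 0x0A, C4 = 0xE9

C1: P1 ⊕ 0x57 = 0xF5; E(K, 0xF5) = 0x5F.
C2: P2 ⊕ 0x5F = 0xDF; E(K, 0xDF) = 0x75.
C3: P3 ⊕ 0x75 = 0xA0; E(K, 0xA0) = 0x0A.
C4: P4 ⊕ 0x0A = 0x43; E(K, 0x43) = 0xE9.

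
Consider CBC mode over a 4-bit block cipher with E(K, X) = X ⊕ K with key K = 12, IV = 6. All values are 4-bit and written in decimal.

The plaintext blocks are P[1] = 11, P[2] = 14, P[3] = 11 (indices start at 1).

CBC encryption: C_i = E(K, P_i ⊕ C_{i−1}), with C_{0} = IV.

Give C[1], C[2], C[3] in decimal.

C[1]: P[1] ⊕ 6 = 13; E(K, 13) = 1.
C[2]: P[2] ⊕ 1 = 15; E(K, 15) = 3.
C[3]: P[3] ⊕ 3 = 8; E(K, 8) = 4.

C[1] = 1, C[2] = 3, C[3] = 4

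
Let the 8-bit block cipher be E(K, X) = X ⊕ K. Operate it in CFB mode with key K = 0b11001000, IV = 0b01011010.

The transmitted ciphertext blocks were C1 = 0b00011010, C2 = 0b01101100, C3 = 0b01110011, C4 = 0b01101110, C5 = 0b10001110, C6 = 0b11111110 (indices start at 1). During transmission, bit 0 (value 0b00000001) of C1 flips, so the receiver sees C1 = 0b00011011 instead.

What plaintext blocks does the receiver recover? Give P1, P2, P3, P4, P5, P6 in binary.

P1 = 0b10001001, P2 = 0b10111111, P3 = 0b11010111, P4 = 0b11010101, P5 = 0b00101000, P6 = 0b10111000

CFB decryption: P_i = C_i ⊕ E(K, C_{i−1}), with C_{0} = IV.
Only C1 changed, to 0b00011011. In CFB, a change in C_i flips the same bit in P_i and garbles P_{i+1}. Decrypting the received ciphertext:
P1: E(K, 0b01011010) = 0b10010010; 0b00011011 ⊕ 0b10010010 = 0b10001001.
P2: E(K, 0b00011011) = 0b11010011; 0b01101100 ⊕ 0b11010011 = 0b10111111.
P3: E(K, 0b01101100) = 0b10100100; 0b01110011 ⊕ 0b10100100 = 0b11010111.
P4: E(K, 0b01110011) = 0b10111011; 0b01101110 ⊕ 0b10111011 = 0b11010101.
P5: E(K, 0b01101110) = 0b10100110; 0b10001110 ⊕ 0b10100110 = 0b00101000.
P6: E(K, 0b10001110) = 0b01000110; 0b11111110 ⊕ 0b01000110 = 0b10111000.
Blocks that differ from the original plaintext: P1, P2.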